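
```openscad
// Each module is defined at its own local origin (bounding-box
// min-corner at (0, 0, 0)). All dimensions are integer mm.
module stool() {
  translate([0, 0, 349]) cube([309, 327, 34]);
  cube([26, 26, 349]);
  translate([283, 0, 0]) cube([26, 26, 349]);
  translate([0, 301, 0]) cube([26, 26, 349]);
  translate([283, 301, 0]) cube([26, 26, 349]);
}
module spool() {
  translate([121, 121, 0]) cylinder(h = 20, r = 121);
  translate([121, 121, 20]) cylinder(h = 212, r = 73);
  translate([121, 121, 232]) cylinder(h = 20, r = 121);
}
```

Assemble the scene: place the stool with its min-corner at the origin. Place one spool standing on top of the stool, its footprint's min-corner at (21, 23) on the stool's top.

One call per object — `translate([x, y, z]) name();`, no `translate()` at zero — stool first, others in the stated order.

stool();
translate([21, 23, 383]) spool();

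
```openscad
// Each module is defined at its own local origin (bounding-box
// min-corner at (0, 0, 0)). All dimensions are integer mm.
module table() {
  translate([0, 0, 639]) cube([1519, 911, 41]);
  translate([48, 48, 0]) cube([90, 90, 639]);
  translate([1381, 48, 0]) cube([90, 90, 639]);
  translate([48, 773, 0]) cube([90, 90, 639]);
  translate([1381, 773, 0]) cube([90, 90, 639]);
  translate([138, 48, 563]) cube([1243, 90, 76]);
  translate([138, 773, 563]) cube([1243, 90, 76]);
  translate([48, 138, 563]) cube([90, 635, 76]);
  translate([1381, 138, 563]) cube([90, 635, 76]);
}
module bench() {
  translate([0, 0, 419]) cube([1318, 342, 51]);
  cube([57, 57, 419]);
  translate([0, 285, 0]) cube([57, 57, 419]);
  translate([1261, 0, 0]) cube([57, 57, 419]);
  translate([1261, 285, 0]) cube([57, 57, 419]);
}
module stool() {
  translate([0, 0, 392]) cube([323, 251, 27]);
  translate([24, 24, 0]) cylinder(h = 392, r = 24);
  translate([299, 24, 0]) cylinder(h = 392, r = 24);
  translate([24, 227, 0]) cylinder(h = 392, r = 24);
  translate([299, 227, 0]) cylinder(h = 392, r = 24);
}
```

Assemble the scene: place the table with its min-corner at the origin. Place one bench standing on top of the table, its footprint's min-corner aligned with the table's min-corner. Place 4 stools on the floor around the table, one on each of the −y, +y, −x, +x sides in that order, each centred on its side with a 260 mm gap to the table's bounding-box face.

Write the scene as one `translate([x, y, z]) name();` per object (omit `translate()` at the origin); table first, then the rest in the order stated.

table();
translate([0, 0, 680]) bench();
translate([598, -511, 0]) stool();
translate([598, 1171, 0]) stool();
translate([-583, 330, 0]) stool();
translate([1779, 330, 0]) stool();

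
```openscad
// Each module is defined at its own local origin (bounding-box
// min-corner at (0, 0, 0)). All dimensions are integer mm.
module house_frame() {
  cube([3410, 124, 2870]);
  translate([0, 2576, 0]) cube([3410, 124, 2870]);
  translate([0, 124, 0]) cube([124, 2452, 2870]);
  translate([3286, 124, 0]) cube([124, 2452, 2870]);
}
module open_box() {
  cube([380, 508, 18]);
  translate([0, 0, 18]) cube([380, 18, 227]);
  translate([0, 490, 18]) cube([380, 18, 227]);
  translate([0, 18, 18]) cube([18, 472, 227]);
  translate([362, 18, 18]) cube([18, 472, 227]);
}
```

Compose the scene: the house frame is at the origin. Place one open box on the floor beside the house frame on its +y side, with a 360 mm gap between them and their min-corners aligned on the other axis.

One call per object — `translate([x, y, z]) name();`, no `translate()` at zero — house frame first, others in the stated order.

house_frame();
translate([0, 3060, 0]) open_box();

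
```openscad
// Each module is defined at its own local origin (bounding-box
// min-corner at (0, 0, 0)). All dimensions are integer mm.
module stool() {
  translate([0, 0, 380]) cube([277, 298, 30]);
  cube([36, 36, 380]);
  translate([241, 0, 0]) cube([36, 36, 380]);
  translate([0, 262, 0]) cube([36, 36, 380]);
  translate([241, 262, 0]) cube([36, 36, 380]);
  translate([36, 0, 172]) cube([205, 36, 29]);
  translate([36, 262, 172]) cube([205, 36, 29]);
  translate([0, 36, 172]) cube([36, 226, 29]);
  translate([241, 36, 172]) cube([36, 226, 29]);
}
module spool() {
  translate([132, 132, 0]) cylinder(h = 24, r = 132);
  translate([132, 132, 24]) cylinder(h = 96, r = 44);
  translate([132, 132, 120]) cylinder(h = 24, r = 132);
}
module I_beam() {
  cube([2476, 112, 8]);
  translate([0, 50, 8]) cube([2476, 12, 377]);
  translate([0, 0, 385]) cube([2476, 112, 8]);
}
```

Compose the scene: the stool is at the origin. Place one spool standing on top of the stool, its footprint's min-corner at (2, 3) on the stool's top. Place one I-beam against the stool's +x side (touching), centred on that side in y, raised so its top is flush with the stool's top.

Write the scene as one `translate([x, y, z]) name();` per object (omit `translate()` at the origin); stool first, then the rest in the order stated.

stool();
translate([2, 3, 410]) spool();
translate([277, 93, 17]) I_beam();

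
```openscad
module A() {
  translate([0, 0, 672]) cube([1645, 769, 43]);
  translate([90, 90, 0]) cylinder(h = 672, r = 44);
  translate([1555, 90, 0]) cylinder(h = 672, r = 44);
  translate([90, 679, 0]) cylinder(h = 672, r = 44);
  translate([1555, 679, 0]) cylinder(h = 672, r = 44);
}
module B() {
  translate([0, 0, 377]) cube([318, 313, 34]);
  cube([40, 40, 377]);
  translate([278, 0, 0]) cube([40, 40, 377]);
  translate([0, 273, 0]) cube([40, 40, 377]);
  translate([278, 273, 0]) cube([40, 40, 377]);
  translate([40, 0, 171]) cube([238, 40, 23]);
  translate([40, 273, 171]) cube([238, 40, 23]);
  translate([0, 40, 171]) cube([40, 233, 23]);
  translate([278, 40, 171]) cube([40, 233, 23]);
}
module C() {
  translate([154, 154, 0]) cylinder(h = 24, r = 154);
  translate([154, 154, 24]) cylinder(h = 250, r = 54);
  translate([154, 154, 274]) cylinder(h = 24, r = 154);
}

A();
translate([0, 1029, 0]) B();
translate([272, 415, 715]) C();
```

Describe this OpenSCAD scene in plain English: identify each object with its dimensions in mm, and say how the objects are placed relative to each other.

A is a rectangular dining table. The top is 1645×769×43 mm with its upper surface at z = 715 mm. It stands on four round legs of 88 mm diameter, each leg's bounding box inset 46 mm from the nearest pair of top edges, running from the floor to the underside of the top.

B is a simple wooden stool: a rectangular seat 318 mm (x) by 313 mm (y), 34 mm thick, top face at z = 411 mm, on four square legs, each 40×40 mm in cross-section. The legs rest on z = 0, each flush with a corner of the seat. Four stretchers, 40 mm wide and 23 mm tall, connect adjacent legs with their undersides at z = 171 mm, each running between the inner faces of the legs it joins and aligned with the legs' outer faces on the other axis.

C is a spool: two coaxial disc flanges of radius 154 mm and thickness 24 mm, joined by a core cylinder of radius 54 mm and height 250 mm. The lower flange rests on z = 0 and the three cylinders share a vertical axis.

The stool is on the floor beside the table on its +y side. The spool is on top of the table.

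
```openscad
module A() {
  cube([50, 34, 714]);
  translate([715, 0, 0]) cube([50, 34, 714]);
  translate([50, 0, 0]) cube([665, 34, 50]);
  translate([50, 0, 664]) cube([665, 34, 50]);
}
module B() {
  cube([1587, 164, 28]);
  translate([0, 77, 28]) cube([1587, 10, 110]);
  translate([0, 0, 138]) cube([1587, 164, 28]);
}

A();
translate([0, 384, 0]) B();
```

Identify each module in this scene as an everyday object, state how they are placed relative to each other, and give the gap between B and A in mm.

The I-beam's nearest face is 350 mm from the picture frame's +y face.

A is a picture frame. B is an I-beam. The I-beam is on the floor beside the picture frame on its +y side. The gap between the I-beam and the picture frame is 350 mm.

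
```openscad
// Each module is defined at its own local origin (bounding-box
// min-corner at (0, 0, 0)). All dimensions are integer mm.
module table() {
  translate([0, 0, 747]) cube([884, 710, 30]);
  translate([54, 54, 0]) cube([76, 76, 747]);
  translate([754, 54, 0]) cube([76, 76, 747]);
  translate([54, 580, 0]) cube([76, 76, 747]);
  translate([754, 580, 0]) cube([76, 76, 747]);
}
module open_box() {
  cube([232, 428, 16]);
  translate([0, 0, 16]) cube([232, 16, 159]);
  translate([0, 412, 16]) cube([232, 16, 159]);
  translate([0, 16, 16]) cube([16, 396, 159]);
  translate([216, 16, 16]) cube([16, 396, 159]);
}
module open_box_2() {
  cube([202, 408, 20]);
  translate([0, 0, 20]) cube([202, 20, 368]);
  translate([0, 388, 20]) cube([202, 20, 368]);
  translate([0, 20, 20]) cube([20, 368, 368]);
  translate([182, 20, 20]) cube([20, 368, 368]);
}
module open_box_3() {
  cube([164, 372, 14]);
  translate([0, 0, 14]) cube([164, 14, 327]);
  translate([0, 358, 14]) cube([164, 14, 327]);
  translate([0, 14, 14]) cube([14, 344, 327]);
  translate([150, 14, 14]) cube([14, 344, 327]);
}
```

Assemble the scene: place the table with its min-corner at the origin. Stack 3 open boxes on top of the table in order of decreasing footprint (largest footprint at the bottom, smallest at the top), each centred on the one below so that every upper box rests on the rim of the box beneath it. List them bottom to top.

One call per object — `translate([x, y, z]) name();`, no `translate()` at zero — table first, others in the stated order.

table();
translate([326, 141, 777]) open_box();
translate([341, 151, 952]) open_box_2();
translate([360, 169, 1340]) open_box_3();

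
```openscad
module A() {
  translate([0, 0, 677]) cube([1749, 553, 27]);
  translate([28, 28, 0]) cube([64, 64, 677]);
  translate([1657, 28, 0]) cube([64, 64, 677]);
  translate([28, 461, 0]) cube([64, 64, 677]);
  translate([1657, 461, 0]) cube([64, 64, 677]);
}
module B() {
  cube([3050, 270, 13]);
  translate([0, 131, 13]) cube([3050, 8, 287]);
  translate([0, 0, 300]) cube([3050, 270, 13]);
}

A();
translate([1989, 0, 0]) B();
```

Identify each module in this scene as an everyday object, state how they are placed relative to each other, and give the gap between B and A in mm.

The I-beam's nearest face is 240 mm from the table's +x face.

A is a table. B is an I-beam. The I-beam is on the floor beside the table on its +x side. The gap between the I-beam and the table is 240 mm.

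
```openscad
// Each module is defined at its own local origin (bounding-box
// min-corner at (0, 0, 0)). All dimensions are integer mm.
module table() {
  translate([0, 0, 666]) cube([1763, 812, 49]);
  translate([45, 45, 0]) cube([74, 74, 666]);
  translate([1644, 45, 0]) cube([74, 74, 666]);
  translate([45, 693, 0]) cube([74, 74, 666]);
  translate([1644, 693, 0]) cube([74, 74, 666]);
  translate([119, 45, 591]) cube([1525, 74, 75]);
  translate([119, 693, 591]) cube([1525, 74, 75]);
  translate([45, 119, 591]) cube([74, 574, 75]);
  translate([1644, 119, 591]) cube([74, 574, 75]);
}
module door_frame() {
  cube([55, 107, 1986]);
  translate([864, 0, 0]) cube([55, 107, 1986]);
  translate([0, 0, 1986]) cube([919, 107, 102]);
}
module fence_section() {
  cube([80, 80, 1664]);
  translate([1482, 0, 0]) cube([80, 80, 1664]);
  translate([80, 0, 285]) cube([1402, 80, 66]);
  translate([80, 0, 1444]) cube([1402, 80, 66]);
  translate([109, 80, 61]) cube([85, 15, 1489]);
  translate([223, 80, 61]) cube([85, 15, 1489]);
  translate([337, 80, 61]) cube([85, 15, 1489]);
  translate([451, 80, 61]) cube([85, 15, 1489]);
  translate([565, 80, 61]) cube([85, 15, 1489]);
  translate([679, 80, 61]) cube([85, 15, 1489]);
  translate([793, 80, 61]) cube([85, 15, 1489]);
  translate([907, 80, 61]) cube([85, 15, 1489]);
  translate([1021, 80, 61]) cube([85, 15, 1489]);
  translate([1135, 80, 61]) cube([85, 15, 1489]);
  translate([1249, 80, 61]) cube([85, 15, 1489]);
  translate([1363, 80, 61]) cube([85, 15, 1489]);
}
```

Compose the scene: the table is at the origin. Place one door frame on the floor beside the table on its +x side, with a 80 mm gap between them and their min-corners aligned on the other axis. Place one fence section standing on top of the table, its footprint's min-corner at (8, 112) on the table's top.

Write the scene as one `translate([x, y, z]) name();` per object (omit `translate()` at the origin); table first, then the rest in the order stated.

table();
translate([1843, 0, 0]) door_frame();
translate([8, 112, 715]) fence_section();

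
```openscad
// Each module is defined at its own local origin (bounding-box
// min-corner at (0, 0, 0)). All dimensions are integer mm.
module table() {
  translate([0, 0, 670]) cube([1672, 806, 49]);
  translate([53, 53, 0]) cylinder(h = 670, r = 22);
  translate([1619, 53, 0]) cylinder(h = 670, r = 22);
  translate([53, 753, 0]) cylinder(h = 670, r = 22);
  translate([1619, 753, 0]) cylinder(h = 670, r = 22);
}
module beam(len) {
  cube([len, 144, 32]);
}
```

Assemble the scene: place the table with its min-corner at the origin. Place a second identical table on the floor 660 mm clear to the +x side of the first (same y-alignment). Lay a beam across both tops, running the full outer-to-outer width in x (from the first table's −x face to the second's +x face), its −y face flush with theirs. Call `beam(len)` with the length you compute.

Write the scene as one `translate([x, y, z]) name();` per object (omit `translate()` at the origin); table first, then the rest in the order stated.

table();
translate([2332, 0, 0]) table();
translate([0, 0, 719]) beam(4004);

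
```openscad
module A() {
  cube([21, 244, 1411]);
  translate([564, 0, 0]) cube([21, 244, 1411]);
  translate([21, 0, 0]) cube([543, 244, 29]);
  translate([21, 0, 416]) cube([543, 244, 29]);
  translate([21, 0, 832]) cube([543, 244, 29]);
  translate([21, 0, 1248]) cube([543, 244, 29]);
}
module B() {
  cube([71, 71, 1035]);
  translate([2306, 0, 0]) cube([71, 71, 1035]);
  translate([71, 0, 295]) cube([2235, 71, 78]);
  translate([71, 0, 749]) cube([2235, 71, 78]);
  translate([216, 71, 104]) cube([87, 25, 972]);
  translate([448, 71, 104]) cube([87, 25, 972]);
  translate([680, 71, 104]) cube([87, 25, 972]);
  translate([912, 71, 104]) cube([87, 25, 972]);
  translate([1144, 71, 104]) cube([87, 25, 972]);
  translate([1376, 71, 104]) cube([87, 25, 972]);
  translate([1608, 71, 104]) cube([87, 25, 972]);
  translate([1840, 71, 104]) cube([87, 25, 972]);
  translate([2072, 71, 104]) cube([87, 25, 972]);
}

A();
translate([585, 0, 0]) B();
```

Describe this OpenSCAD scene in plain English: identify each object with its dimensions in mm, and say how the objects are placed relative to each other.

A is an open bookshelf. Two side panels, each 21 mm thick, 244 mm deep and 1411 mm tall, stand 585 mm apart (outside-to-outside). Between them sit 4 shelves, each 29 mm thick and 244 mm deep, spanning the full gap between the sides. The bottom shelf rests on the floor (its underside at z = 0) and the clear gap between one shelf's top and the next shelf's underside is 387 mm.

B is a fence section. Two 71×71 mm posts, 1035 mm tall, stand on the floor with a clear span of 2235 mm between their inner faces. Two horizontal rails of 71×78 mm section span the gap between the posts with their undersides at z = 295 mm and z = 749 mm, flush with the posts' −y face. 9 pickets, each 87 mm wide, 25 mm thick and 972 mm tall, are fixed to the +y face of the rails with their bottoms at z = 104 mm, evenly spaced across the span with equal gaps (rounded down to the nearest mm) at the −x end and between each pair — any rounding remainder accumulates at the +x end.

The fence section is against the bookshelf's +x side, with their −y faces flush.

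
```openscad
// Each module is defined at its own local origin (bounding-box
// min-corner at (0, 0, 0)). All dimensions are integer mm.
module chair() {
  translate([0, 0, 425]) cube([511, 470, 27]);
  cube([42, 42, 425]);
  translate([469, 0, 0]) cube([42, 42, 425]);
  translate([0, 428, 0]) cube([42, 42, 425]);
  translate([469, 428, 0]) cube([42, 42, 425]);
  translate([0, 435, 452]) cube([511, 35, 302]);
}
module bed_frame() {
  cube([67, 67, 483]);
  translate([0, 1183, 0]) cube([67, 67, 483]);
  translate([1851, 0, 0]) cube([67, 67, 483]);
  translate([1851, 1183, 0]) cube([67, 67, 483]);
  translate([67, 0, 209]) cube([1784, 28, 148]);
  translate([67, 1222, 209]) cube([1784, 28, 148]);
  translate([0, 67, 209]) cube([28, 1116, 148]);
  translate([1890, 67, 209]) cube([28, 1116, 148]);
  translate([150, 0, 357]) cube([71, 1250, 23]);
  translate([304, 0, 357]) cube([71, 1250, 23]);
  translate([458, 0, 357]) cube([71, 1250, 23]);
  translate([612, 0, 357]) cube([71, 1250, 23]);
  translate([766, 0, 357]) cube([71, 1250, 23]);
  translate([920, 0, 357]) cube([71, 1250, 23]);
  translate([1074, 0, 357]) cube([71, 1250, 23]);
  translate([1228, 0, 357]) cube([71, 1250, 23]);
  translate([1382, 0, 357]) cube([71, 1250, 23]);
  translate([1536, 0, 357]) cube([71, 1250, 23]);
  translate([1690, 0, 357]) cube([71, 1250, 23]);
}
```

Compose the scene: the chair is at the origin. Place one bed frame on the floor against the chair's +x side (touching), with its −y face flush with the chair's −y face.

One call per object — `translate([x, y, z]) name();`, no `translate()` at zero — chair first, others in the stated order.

chair();
translate([511, 0, 0]) bed_frame();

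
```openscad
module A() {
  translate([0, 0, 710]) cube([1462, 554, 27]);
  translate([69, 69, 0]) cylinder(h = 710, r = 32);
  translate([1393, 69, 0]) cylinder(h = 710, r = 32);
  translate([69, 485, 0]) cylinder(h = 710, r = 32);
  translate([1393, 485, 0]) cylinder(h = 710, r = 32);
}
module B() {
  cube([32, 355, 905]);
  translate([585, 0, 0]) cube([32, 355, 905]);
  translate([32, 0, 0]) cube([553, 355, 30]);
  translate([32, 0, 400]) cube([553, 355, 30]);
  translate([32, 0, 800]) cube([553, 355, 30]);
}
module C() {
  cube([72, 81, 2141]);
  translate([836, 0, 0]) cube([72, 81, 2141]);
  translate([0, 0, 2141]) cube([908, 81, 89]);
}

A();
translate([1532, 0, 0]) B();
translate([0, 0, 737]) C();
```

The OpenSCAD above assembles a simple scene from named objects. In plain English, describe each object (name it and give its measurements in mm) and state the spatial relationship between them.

A is a table with a 1462×554 mm rectangular top, 27 mm thick, top surface at z = 737 mm, supported by four round legs of 64 mm diameter, each leg's bounding box inset 37 mm from the nearest pair of top edges, running from the floor.

B is a bookshelf 617 mm wide overall, 355 mm deep and 905 mm tall. The two sides are 32 mm thick vertical panels. 3 horizontal shelves of 30 mm thickness span between the inner faces of the sides; the lowest shelf sits on the floor and shelves are stacked with a clear vertical gap of 370 mm between each pair.

C is a door frame. The clear opening is 764 mm wide and 2141 mm high. Two 72 mm wide jambs, 81 mm deep, stand either side of the opening from the floor to the top of the opening. A 89 mm thick head sits across the top of both jambs, spanning the full outside width of the frame.

The bookshelf is on the floor beside the table on its +x side. The door frame is on top of the table.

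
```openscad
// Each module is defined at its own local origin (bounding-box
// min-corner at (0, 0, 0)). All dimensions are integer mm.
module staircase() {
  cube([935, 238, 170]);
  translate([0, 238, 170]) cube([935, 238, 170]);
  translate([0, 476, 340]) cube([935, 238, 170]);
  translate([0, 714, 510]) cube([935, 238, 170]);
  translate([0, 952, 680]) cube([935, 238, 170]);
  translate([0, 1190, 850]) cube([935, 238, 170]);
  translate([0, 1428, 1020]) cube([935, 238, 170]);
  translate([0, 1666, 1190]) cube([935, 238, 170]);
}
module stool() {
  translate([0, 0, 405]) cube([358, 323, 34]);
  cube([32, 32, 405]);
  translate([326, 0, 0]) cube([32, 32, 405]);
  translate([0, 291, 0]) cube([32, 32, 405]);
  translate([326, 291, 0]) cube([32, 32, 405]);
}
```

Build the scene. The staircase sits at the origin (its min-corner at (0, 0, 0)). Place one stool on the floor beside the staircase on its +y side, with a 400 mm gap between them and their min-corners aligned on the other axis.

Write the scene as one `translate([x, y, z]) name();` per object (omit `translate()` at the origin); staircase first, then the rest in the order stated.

staircase();
translate([0, 2304, 0]) stool();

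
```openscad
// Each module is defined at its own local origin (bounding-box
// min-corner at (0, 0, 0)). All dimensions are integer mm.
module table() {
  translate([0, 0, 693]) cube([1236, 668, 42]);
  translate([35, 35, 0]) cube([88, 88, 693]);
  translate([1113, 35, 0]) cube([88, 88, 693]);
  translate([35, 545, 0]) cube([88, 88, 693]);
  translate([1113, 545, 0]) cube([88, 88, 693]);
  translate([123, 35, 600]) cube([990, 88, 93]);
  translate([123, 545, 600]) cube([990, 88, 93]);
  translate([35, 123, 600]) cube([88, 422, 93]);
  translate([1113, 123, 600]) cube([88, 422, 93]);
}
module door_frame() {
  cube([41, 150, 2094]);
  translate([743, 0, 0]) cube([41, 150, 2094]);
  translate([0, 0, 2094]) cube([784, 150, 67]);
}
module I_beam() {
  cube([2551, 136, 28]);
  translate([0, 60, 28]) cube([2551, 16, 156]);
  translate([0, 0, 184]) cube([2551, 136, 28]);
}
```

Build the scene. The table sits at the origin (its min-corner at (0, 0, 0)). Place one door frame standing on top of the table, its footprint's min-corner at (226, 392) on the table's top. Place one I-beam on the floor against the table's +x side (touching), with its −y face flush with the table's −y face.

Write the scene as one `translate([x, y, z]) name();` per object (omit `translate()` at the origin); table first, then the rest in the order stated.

table();
translate([226, 392, 735]) door_frame();
translate([1236, 0, 0]) I_beam();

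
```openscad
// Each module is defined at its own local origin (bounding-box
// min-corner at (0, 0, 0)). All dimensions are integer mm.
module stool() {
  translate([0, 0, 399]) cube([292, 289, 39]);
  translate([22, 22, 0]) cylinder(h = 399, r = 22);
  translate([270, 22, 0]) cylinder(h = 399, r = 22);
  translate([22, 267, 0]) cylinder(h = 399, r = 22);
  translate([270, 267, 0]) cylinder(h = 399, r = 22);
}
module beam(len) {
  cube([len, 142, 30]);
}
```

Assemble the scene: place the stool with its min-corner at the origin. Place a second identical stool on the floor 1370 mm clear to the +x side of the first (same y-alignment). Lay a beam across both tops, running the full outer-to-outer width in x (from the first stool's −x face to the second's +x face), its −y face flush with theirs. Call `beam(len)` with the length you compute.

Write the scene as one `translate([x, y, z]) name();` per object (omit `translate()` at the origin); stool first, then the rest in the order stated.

stool();
translate([1662, 0, 0]) stool();
translate([0, 0, 438]) beam(1954);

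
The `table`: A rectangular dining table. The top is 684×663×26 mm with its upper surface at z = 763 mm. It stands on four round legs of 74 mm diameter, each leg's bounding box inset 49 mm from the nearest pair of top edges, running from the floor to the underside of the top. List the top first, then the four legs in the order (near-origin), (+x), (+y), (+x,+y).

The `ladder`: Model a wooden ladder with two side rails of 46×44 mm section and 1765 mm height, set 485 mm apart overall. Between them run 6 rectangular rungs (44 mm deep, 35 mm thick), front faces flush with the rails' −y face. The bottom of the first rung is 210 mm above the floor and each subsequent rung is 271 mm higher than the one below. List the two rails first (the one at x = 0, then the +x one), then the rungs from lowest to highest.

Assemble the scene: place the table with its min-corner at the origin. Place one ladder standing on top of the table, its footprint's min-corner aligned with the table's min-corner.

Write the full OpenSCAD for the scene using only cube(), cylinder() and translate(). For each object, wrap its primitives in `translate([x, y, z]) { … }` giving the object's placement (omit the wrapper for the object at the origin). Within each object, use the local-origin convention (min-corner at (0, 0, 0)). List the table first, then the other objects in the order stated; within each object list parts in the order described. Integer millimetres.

translate([0, 0, 737]) cube([684, 663, 26]);
translate([86, 86, 0]) cylinder(h = 737, r = 37);
translate([598, 86, 0]) cylinder(h = 737, r = 37);
translate([86, 577, 0]) cylinder(h = 737, r = 37);
translate([598, 577, 0]) cylinder(h = 737, r = 37);
translate([0, 0, 763]) {
  cube([46, 44, 1765]);
  translate([439, 0, 0]) cube([46, 44, 1765]);
  translate([46, 0, 210]) cube([393, 44, 35]);
  translate([46, 0, 481]) cube([393, 44, 35]);
  translate([46, 0, 752]) cube([393, 44, 35]);
  translate([46, 0, 1023]) cube([393, 44, 35]);
  translate([46, 0, 1294]) cube([393, 44, 35]);
  translate([46, 0, 1565]) cube([393, 44, 35]);
}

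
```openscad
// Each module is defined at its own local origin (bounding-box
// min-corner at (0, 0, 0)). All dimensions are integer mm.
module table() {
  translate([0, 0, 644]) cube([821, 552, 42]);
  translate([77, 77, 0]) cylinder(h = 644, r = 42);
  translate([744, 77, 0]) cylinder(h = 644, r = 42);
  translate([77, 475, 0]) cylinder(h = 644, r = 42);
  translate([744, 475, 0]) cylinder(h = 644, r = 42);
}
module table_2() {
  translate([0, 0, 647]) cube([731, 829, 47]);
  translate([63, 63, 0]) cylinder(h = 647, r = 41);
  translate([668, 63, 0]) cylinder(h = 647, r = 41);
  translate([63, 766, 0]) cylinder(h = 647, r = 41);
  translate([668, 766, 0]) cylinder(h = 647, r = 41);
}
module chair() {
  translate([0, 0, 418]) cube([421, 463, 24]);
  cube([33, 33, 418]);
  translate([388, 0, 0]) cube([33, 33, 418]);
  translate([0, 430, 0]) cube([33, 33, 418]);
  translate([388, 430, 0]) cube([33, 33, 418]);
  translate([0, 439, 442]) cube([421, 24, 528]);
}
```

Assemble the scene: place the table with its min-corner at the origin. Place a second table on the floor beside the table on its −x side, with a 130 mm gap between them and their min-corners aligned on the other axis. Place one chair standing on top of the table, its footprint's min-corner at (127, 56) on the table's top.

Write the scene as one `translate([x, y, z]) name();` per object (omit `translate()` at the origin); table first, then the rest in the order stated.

table();
translate([-861, 0, 0]) table_2();
translate([127, 56, 686]) chair();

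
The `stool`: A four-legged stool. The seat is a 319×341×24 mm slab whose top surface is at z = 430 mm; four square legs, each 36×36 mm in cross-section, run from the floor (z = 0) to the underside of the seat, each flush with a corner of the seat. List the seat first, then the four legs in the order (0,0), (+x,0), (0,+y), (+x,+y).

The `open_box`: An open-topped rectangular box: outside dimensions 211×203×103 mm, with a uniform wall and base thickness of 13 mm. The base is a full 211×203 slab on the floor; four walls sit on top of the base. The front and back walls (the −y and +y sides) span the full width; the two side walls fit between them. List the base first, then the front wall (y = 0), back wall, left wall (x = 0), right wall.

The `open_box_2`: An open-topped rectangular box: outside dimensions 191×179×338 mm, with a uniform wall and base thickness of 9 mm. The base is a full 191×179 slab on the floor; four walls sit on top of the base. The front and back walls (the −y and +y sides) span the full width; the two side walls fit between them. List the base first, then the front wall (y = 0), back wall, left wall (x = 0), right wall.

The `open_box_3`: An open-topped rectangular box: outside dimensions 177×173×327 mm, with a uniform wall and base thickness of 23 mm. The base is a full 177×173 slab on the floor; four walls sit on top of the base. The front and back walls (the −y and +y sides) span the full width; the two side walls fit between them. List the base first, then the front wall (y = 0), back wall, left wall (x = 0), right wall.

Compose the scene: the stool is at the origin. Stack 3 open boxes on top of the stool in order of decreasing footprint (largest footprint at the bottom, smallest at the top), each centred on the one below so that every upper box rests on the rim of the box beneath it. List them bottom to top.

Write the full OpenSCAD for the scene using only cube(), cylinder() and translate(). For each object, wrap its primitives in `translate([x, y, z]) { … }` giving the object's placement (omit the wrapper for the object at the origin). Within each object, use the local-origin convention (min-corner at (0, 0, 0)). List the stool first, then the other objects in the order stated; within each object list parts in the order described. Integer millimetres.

translate([0, 0, 406]) cube([319, 341, 24]);
cube([36, 36, 406]);
translate([283, 0, 0]) cube([36, 36, 406]);
translate([0, 305, 0]) cube([36, 36, 406]);
translate([283, 305, 0]) cube([36, 36, 406]);
translate([54, 69, 430]) {
  cube([211, 203, 13]);
  translate([0, 0, 13]) cube([211, 13, 90]);
  translate([0, 190, 13]) cube([211, 13, 90]);
  translate([0, 13, 13]) cube([13, 177, 90]);
  translate([198, 13, 13]) cube([13, 177, 90]);
}
translate([64, 81, 533]) {
  cube([191, 179, 9]);
  translate([0, 0, 9]) cube([191, 9, 329]);
  translate([0, 170, 9]) cube([191, 9, 329]);
  translate([0, 9, 9]) cube([9, 161, 329]);
  translate([182, 9, 9]) cube([9, 161, 329]);
}
translate([71, 84, 871]) {
  cube([177, 173, 23]);
  translate([0, 0, 23]) cube([177, 23, 304]);
  translate([0, 150, 23]) cube([177, 23, 304]);
  translate([0, 23, 23]) cube([23, 127, 304]);
  translate([154, 23, 23]) cube([23, 127, 304]);
}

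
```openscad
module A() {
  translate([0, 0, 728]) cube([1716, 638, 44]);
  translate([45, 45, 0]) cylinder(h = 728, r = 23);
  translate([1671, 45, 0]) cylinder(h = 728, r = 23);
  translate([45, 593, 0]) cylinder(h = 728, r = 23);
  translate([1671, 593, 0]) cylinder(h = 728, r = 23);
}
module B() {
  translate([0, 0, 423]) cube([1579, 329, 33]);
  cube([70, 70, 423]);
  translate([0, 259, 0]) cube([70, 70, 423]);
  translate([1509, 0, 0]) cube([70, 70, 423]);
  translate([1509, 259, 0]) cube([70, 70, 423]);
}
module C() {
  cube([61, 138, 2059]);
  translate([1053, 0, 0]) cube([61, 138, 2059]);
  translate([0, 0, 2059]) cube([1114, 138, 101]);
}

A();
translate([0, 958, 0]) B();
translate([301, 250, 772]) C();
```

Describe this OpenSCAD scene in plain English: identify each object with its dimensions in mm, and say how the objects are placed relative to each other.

A is a rectangular dining table. The top is 1716×638×44 mm with its upper surface at z = 772 mm. It stands on four round legs of 46 mm diameter, each leg's bounding box inset 22 mm from the nearest pair of top edges, running from the floor to the underside of the top.

B is a long wooden bench with a 1579 mm (x) × 329 mm (y) seat, 33 mm thick, its top surface 456 mm above the floor. Four 70 mm square legs at the seat corners, flush with the edges, run from z = 0 to the seat underside.

C is a door frame. The clear opening is 992 mm wide and 2059 mm high. Two 61 mm wide jambs, 138 mm deep, stand either side of the opening from the floor to the top of the opening. A 101 mm thick head sits across the top of both jambs, spanning the full outside width of the frame.

The bench is on the floor beside the table on its +y side. The door frame is on top of the table, centred.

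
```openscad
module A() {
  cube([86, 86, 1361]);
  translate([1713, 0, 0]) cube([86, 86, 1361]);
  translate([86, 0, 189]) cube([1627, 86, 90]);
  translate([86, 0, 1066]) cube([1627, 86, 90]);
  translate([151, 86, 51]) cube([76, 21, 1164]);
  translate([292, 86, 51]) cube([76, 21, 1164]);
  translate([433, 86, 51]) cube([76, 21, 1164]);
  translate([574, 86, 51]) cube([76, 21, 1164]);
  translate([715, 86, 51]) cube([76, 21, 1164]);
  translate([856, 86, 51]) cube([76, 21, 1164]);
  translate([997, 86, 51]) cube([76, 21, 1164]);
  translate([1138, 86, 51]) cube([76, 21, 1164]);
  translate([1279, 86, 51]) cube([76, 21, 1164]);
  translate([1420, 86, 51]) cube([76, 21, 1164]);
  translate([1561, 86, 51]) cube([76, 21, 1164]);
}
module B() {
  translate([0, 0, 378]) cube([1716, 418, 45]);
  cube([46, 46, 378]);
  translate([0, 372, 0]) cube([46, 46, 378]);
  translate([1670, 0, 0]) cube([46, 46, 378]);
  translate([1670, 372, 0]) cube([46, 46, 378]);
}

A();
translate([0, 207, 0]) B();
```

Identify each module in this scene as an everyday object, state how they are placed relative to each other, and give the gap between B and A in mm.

A is a fence section. B is a bench. The bench is on the floor beside the fence section on its +y side. The gap between the bench and the fence section is 100 mm.

The bench's nearest face is 100 mm from the fence section's +y face.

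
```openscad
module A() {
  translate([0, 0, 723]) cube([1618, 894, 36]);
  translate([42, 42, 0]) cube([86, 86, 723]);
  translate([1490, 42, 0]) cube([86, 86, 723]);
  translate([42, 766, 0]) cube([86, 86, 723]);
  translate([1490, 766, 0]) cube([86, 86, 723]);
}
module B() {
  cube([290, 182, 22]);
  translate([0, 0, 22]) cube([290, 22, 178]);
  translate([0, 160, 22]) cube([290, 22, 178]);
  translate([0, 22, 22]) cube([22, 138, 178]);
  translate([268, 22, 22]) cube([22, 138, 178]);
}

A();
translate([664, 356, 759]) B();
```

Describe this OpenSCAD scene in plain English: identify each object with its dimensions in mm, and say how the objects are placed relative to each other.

A is a table: top 1618 mm (x) × 894 mm (y), 36 mm thick, upper face at z = 759 mm, on four 86×86 mm square legs, each inset 42 mm from the nearest pair of top edges, running from z = 0 to the bottom of the top.

B is an open storage box with external size 290×182×200 mm and wall thickness 22 mm (the base is also 22 mm thick). The base covers the whole footprint; the four walls stand on the base, with the y-facing walls full-width and the x-facing walls fitting between their inner faces.

The open box is on top of the table, centred.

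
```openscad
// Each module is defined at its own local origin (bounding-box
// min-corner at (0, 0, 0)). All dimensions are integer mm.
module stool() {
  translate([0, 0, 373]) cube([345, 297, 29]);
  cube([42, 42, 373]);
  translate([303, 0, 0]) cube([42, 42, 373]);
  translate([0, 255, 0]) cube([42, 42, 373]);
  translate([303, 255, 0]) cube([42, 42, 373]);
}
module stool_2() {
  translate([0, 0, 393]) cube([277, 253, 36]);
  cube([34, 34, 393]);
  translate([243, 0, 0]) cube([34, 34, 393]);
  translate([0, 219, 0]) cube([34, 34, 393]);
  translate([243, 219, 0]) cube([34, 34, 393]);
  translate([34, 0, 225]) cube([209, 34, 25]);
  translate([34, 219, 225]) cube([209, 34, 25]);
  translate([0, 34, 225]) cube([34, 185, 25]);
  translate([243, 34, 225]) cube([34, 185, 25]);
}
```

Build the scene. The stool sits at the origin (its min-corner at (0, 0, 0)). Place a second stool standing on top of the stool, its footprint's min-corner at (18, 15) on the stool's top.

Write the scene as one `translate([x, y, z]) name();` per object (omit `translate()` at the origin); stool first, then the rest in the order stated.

stool();
translate([18, 15, 402]) stool_2();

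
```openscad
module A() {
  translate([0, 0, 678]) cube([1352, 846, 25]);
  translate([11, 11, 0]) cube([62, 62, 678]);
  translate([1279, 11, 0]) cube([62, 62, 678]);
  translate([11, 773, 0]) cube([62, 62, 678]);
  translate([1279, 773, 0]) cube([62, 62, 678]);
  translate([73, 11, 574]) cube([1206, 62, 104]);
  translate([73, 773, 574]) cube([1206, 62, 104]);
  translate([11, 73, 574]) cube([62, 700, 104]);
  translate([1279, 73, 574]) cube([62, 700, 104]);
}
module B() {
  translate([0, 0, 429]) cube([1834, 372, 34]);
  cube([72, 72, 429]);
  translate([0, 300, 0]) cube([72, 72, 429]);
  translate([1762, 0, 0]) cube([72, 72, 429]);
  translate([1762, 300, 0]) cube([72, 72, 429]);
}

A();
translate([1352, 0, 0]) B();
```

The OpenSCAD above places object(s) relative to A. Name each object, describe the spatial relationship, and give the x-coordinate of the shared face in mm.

A is a table. B is a bench. The bench is against the table's +x side, with their −y faces flush. The x-coordinate of the shared face is 1352 mm.

The table's +x face and the bench's −x face are both at x = 1352 mm.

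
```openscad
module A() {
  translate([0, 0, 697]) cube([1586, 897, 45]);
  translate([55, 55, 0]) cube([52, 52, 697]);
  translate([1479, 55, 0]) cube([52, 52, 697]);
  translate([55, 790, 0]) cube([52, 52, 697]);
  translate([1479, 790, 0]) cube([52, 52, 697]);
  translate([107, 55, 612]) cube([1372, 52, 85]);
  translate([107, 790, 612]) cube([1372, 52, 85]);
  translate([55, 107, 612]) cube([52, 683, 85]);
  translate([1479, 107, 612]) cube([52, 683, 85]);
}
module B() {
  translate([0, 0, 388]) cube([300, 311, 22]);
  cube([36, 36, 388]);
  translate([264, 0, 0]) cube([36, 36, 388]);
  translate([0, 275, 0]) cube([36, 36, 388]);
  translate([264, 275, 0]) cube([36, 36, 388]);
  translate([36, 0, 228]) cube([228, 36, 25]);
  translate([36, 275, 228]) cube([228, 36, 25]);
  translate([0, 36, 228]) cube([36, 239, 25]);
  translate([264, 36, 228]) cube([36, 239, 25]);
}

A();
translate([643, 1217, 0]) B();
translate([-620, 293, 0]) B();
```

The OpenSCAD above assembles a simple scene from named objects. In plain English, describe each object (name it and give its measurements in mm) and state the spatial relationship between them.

A is a table: top 1586 mm (x) × 897 mm (y), 45 mm thick, upper face at z = 742 mm, on four 52×52 mm square legs, each inset 55 mm from the nearest pair of top edges, running from z = 0 to the bottom of the top. Four apron rails, 52 mm thick and 85 mm tall, run between adjacent legs with their top edges flush with the underside of the top and their outer faces flush with the legs' outer faces.

B is a four-legged stool. The seat is 300×311 mm, 22 mm thick, top at z = 410 mm. It stands on four square legs, each 36×36 mm in cross-section, from z = 0 to the seat underside, each flush with a corner of the seat. Four stretchers, 36 mm wide and 25 mm tall, connect adjacent legs with their undersides at z = 228 mm, each running between the inner faces of the legs it joins and aligned with the legs' outer faces on the other axis.

Two stools sit around the table at the +y, −x sides.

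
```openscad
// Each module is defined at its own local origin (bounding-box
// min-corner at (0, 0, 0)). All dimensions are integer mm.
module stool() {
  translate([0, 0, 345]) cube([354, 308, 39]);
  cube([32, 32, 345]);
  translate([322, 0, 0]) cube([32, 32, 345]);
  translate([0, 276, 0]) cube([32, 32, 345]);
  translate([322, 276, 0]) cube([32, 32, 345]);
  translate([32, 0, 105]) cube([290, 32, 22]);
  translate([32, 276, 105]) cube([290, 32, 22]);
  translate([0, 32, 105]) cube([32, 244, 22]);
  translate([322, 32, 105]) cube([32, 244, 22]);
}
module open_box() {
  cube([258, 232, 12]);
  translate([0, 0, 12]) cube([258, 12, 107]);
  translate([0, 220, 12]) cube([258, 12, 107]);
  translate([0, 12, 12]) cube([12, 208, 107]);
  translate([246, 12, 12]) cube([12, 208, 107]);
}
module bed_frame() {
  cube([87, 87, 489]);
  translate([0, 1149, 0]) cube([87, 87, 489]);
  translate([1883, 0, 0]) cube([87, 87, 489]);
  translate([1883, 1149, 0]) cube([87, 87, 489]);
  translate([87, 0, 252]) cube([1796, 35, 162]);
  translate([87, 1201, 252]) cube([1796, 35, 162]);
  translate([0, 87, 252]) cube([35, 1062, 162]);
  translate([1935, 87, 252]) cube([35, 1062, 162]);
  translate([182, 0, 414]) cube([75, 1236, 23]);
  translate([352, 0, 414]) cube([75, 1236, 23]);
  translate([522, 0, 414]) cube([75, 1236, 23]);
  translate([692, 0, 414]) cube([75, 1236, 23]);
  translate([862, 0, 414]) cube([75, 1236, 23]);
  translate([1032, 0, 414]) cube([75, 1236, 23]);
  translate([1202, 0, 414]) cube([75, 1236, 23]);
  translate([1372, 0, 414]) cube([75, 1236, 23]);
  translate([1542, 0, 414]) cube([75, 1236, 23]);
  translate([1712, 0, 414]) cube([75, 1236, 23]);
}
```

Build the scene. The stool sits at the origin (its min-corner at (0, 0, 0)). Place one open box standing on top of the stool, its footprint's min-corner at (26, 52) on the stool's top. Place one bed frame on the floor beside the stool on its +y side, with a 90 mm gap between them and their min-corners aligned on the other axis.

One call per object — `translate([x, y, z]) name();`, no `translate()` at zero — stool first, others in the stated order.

stool();
translate([26, 52, 384]) open_box();
translate([0, 398, 0]) bed_frame();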